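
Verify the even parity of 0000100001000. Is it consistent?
Sum of all bits: 0+0+0+0+1+0+0+0+0+1+0+0+0 = 2; 2 mod 2 = 0. Result is 0 → valid parity.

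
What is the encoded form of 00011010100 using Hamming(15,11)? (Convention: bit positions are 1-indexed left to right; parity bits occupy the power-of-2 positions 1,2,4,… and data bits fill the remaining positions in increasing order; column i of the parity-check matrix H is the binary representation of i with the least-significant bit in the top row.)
Codeword c = d · G (mod 2), d = 00011010100:
  c[0] = d·G[:,0] = (00011010100)·(11011010101) mod 2 = 0+0+0+1+1+0+1+0+1+0+0 mod 2 = 0
  c[1] = d·G[:,1] = (00011010100)·(10110110011) mod 2 = 0+0+0+1+0+0+1+0+0+0+0 mod 2 = 0
  c[2] = d·G[:,2] = (00011010100)·(10000000000) mod 2 = 0+0+0+0+0+0+0+0+0+0+0 mod 2 = 0
  c[3] = d·G[:,3] = (00011010100)·(01110001111) mod 2 = 0+0+0+1+0+0+0+0+1+0+0 mod 2 = 0
  c[4] = d·G[:,4] = (00011010100)·(01000000000) mod 2 = 0+0+0+0+0+0+0+0+0+0+0 mod 2 = 0
  c[5] = d·G[:,5] = (00011010100)·(00100000000) mod 2 = 0+0+0+0+0+0+0+0+0+0+0 mod 2 = 0
  c[6] = d·G[:,6] = (00011010100)·(00010000000) mod 2 = 0+0+0+1+0+0+0+0+0+0+0 mod 2 = 1
  c[7] = d·G[:,7] = (00011010100)·(00001111111) mod 2 = 0+0+0+0+1+0+1+0+1+0+0 mod 2 = 1
  c[8] = d·G[:,8] = (00011010100)·(00001000000) mod 2 = 0+0+0+0+1+0+0+0+0+0+0 mod 2 = 1
  c[9] = d·G[:,9] = (00011010100)·(00000100000) mod 2 = 0+0+0+0+0+0+0+0+0+0+0 mod 2 = 0
  c[10] = d·G[:,10] = (00011010100)·(00000010000) mod 2 = 0+0+0+0+0+0+1+0+0+0+0 mod 2 = 1
  c[11] = d·G[:,11] = (00011010100)·(00000001000) mod 2 = 0+0+0+0+0+0+0+0+0+0+0 mod 2 = 0
  c[12] = d·G[:,12] = (00011010100)·(00000000100) mod 2 = 0+0+0+0+0+0+0+0+1+0+0 mod 2 = 1
  c[13] = d·G[:,13] = (00011010100)·(00000000010) mod 2 = 0+0+0+0+0+0+0+0+0+0+0 mod 2 = 0
  c[14] = d·G[:,14] = (00011010100)·(00000000001) mod 2 = 0+0+0+0+0+0+0+0+0+0+0 mod 2 = 0
Codeword = 000000111010100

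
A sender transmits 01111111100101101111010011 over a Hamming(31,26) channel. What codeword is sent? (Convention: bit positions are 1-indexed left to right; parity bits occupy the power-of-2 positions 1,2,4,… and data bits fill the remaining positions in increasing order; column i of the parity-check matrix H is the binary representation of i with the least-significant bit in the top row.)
Codeword c = d · G (mod 2), d = 01111111100101101111010011:
  c[0] = d·G[:,0] = (01111111100101101111010011)·(11011010101101010101010101) mod 2 = 0+1+0+1+1+0+1+0+1+0+0+1+0+1+0+0+0+1+0+1+0+1+0+0+0+1 mod 2 = 1
  c[1] = d·G[:,1] = (01111111100101101111010011)·(10110110011011001100110011) mod 2 = 0+0+1+1+0+1+1+0+0+0+0+0+0+1+0+0+1+1+0+0+0+1+0+0+1+1 mod 2 = 0
  c[2] = d·G[:,2] = (01111111100101101111010011)·(10000000000000000000000000) mod 2 = 0+0+0+0+0+0+0+0+0+0+0+0+0+0+0+0+0+0+0+0+0+0+0+0+0+0 mod 2 = 0
  c[3] = d·G[:,3] = (01111111100101101111010011)·(01110001111000111100001111) mod 2 = 0+1+1+1+0+0+0+1+1+0+0+0+0+0+1+0+1+1+0+0+0+0+0+0+1+1 mod 2 = 0
  c[4] = d·G[:,4] = (01111111100101101111010011)·(01000000000000000000000000) mod 2 = 0+1+0+0+0+0+0+0+0+0+0+0+0+0+0+0+0+0+0+0+0+0+0+0+0+0 mod 2 = 1
  c[5] = d·G[:,5] = (01111111100101101111010011)·(00100000000000000000000000) mod 2 = 0+0+1+0+0+0+0+0+0+0+0+0+0+0+0+0+0+0+0+0+0+0+0+0+0+0 mod 2 = 1
  c[6] = d·G[:,6] = (01111111100101101111010011)·(00010000000000000000000000) mod 2 = 0+0+0+1+0+0+0+0+0+0+0+0+0+0+0+0+0+0+0+0+0+0+0+0+0+0 mod 2 = 1
  c[7] = d·G[:,7] = (01111111100101101111010011)·(00001111111000000011111111) mod 2 = 0+0+0+0+1+1+1+1+1+0+0+0+0+0+0+0+0+0+1+1+0+1+0+0+1+1 mod 2 = 0
  c[8] = d·G[:,8] = (01111111100101101111010011)·(00001000000000000000000000) mod 2 = 0+0+0+0+1+0+0+0+0+0+0+0+0+0+0+0+0+0+0+0+0+0+0+0+0+0 mod 2 = 1
  c[9] = d·G[:,9] = (01111111100101101111010011)·(00000100000000000000000000) mod 2 = 0+0+0+0+0+1+0+0+0+0+0+0+0+0+0+0+0+0+0+0+0+0+0+0+0+0 mod 2 = 1
  c[10] = d·G[:,10] = (01111111100101101111010011)·(00000010000000000000000000) mod 2 = 0+0+0+0+0+0+1+0+0+0+0+0+0+0+0+0+0+0+0+0+0+0+0+0+0+0 mod 2 = 1
  c[11] = d·G[:,11] = (01111111100101101111010011)·(00000001000000000000000000) mod 2 = 0+0+0+0+0+0+0+1+0+0+0+0+0+0+0+0+0+0+0+0+0+0+0+0+0+0 mod 2 = 1
  c[12] = d·G[:,12] = (01111111100101101111010011)·(00000000100000000000000000) mod 2 = 0+0+0+0+0+0+0+0+1+0+0+0+0+0+0+0+0+0+0+0+0+0+0+0+0+0 mod 2 = 1
  c[13] = d·G[:,13] = (01111111100101101111010011)·(00000000010000000000000000) mod 2 = 0+0+0+0+0+0+0+0+0+0+0+0+0+0+0+0+0+0+0+0+0+0+0+0+0+0 mod 2 = 0
  c[14] = d·G[:,14] = (01111111100101101111010011)·(00000000001000000000000000) mod 2 = 0+0+0+0+0+0+0+0+0+0+0+0+0+0+0+0+0+0+0+0+0+0+0+0+0+0 mod 2 = 0
  c[15] = d·G[:,15] = (01111111100101101111010011)·(00000000000111111111111111) mod 2 = 0+0+0+0+0+0+0+0+0+0+0+1+0+1+1+0+1+1+1+1+0+1+0+0+1+1 mod 2 = 0
  c[16] = d·G[:,16] = (01111111100101101111010011)·(00000000000100000000000000) mod 2 = 0+0+0+0+0+0+0+0+0+0+0+1+0+0+0+0+0+0+0+0+0+0+0+0+0+0 mod 2 = 1
  c[17] = d·G[:,17] = (01111111100101101111010011)·(00000000000010000000000000) mod 2 = 0+0+0+0+0+0+0+0+0+0+0+0+0+0+0+0+0+0+0+0+0+0+0+0+0+0 mod 2 = 0
  c[18] = d·G[:,18] = (01111111100101101111010011)·(00000000000001000000000000) mod 2 = 0+0+0+0+0+0+0+0+0+0+0+0+0+1+0+0+0+0+0+0+0+0+0+0+0+0 mod 2 = 1
  c[19] = d·G[:,19] = (01111111100101101111010011)·(00000000000000100000000000) mod 2 = 0+0+0+0+0+0+0+0+0+0+0+0+0+0+1+0+0+0+0+0+0+0+0+0+0+0 mod 2 = 1
  c[20] = d·G[:,20] = (01111111100101101111010011)·(00000000000000010000000000) mod 2 = 0+0+0+0+0+0+0+0+0+0+0+0+0+0+0+0+0+0+0+0+0+0+0+0+0+0 mod 2 = 0
  c[21] = d·G[:,21] = (01111111100101101111010011)·(00000000000000001000000000) mod 2 = 0+0+0+0+0+0+0+0+0+0+0+0+0+0+0+0+1+0+0+0+0+0+0+0+0+0 mod 2 = 1
  c[22] = d·G[:,22] = (01111111100101101111010011)·(00000000000000000100000000) mod 2 = 0+0+0+0+0+0+0+0+0+0+0+0+0+0+0+0+0+1+0+0+0+0+0+0+0+0 mod 2 = 1
  c[23] = d·G[:,23] = (01111111100101101111010011)·(00000000000000000010000000) mod 2 = 0+0+0+0+0+0+0+0+0+0+0+0+0+0+0+0+0+0+1+0+0+0+0+0+0+0 mod 2 = 1
  c[24] = d·G[:,24] = (01111111100101101111010011)·(00000000000000000001000000) mod 2 = 0+0+0+0+0+0+0+0+0+0+0+0+0+0+0+0+0+0+0+1+0+0+0+0+0+0 mod 2 = 1
  c[25] = d·G[:,25] = (01111111100101101111010011)·(00000000000000000000100000) mod 2 = 0+0+0+0+0+0+0+0+0+0+0+0+0+0+0+0+0+0+0+0+0+0+0+0+0+0 mod 2 = 0
  c[26] = d·G[:,26] = (01111111100101101111010011)·(00000000000000000000010000) mod 2 = 0+0+0+0+0+0+0+0+0+0+0+0+0+0+0+0+0+0+0+0+0+1+0+0+0+0 mod 2 = 1
  c[27] = d·G[:,27] = (01111111100101101111010011)·(00000000000000000000001000) mod 2 = 0+0+0+0+0+0+0+0+0+0+0+0+0+0+0+0+0+0+0+0+0+0+0+0+0+0 mod 2 = 0
  c[28] = d·G[:,28] = (01111111100101101111010011)·(00000000000000000000000100) mod 2 = 0+0+0+0+0+0+0+0+0+0+0+0+0+0+0+0+0+0+0+0+0+0+0+0+0+0 mod 2 = 0
  c[29] = d·G[:,29] = (01111111100101101111010011)·(00000000000000000000000010) mod 2 = 0+0+0+0+0+0+0+0+0+0+0+0+0+0+0+0+0+0+0+0+0+0+0+0+1+0 mod 2 = 1
  c[30] = d·G[:,30] = (01111111100101101111010011)·(00000000000000000000000001) mod 2 = 0+0+0+0+0+0+0+0+0+0+0+0+0+0+0+0+0+0+0+0+0+0+0+0+0+1 mod 2 = 1
Codeword = 1000111011111000101101111010011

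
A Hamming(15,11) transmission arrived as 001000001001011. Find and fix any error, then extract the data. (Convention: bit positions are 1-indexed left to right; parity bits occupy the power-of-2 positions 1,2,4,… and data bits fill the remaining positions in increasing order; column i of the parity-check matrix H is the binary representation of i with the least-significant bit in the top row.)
Syndrome s = H · r^T (mod 2), r = 001000001001011:
  s[0] = (101010101010101)·(001000001001011) mod 2 = 0+0+1+0+0+0+0+0+1+0+0+0+0+0+1 mod 2 = 1
  s[1] = (011001100110011)·(001000001001011) mod 2 = 0+0+1+0+0+0+0+0+0+0+0+0+0+1+1 mod 2 = 1
  s[2] = (000111100001111)·(001000001001011) mod 2 = 0+0+0+0+0+0+0+0+0+0+0+1+0+1+1 mod 2 = 1
  s[3] = (000000011111111)·(001000001001011) mod 2 = 0+0+0+0+0+0+0+0+1+0+0+1+0+1+1 mod 2 = 0
Syndrome = 1110
Column 7 of H equals this syndrome → error at bit 7 (1-indexed).
Flip bit 7: 001000001001011 → 001000101001011
Extract data bits at positions {3,5,6,7,9,10,11,12,13,14,15}: 10011001011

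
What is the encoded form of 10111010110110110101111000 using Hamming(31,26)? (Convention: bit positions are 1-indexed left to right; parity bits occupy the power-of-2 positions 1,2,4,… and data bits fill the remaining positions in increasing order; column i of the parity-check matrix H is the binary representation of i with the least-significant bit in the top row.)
Codeword c = d · G (mod 2), d = 10111010110110110101111000:
  c[0] = d·G[:,0] = (10111010110110110101111000)·(11011010101101010101010101) mod 2 = 1+0+0+1+1+0+1+0+1+0+0+1+0+0+0+1+0+1+0+1+0+1+0+0+0+0 mod 2 = 0
  c[1] = d·G[:,1] = (10111010110110110101111000)·(10110110011011001100110011) mod 2 = 1+0+1+1+0+0+1+0+0+1+0+0+1+0+0+0+0+1+0+0+1+1+0+0+0+0 mod 2 = 1
  c[2] = d·G[:,2] = (10111010110110110101111000)·(10000000000000000000000000) mod 2 = 1+0+0+0+0+0+0+0+0+0+0+0+0+0+0+0+0+0+0+0+0+0+0+0+0+0 mod 2 = 1
  c[3] = d·G[:,3] = (10111010110110110101111000)·(01110001111000111100001111) mod 2 = 0+0+1+1+0+0+0+0+1+1+0+0+0+0+1+1+0+1+0+0+0+0+1+0+0+0 mod 2 = 0
  c[4] = d·G[:,4] = (10111010110110110101111000)·(01000000000000000000000000) mod 2 = 0+0+0+0+0+0+0+0+0+0+0+0+0+0+0+0+0+0+0+0+0+0+0+0+0+0 mod 2 = 0
  c[5] = d·G[:,5] = (10111010110110110101111000)·(00100000000000000000000000) mod 2 = 0+0+1+0+0+0+0+0+0+0+0+0+0+0+0+0+0+0+0+0+0+0+0+0+0+0 mod 2 = 1
  c[6] = d·G[:,6] = (10111010110110110101111000)·(00010000000000000000000000) mod 2 = 0+0+0+1+0+0+0+0+0+0+0+0+0+0+0+0+0+0+0+0+0+0+0+0+0+0 mod 2 = 1
  c[7] = d·G[:,7] = (10111010110110110101111000)·(00001111111000000011111111) mod 2 = 0+0+0+0+1+0+1+0+1+1+0+0+0+0+0+0+0+0+0+1+1+1+1+0+0+0 mod 2 = 0
  c[8] = d·G[:,8] = (10111010110110110101111000)·(00001000000000000000000000) mod 2 = 0+0+0+0+1+0+0+0+0+0+0+0+0+0+0+0+0+0+0+0+0+0+0+0+0+0 mod 2 = 1
  c[9] = d·G[:,9] = (10111010110110110101111000)·(00000100000000000000000000) mod 2 = 0+0+0+0+0+0+0+0+0+0+0+0+0+0+0+0+0+0+0+0+0+0+0+0+0+0 mod 2 = 0
  c[10] = d·G[:,10] = (10111010110110110101111000)·(00000010000000000000000000) mod 2 = 0+0+0+0+0+0+1+0+0+0+0+0+0+0+0+0+0+0+0+0+0+0+0+0+0+0 mod 2 = 1
  c[11] = d·G[:,11] = (10111010110110110101111000)·(00000001000000000000000000) mod 2 = 0+0+0+0+0+0+0+0+0+0+0+0+0+0+0+0+0+0+0+0+0+0+0+0+0+0 mod 2 = 0
  c[12] = d·G[:,12] = (10111010110110110101111000)·(00000000100000000000000000) mod 2 = 0+0+0+0+0+0+0+0+1+0+0+0+0+0+0+0+0+0+0+0+0+0+0+0+0+0 mod 2 = 1
  c[13] = d·G[:,13] = (10111010110110110101111000)·(00000000010000000000000000) mod 2 = 0+0+0+0+0+0+0+0+0+1+0+0+0+0+0+0+0+0+0+0+0+0+0+0+0+0 mod 2 = 1
  c[14] = d·G[:,14] = (10111010110110110101111000)·(00000000001000000000000000) mod 2 = 0+0+0+0+0+0+0+0+0+0+0+0+0+0+0+0+0+0+0+0+0+0+0+0+0+0 mod 2 = 0
  c[15] = d·G[:,15] = (10111010110110110101111000)·(00000000000111111111111111) mod 2 = 0+0+0+0+0+0+0+0+0+0+0+1+1+0+1+1+0+1+0+1+1+1+1+0+0+0 mod 2 = 1
  c[16] = d·G[:,16] = (10111010110110110101111000)·(00000000000100000000000000) mod 2 = 0+0+0+0+0+0+0+0+0+0+0+1+0+0+0+0+0+0+0+0+0+0+0+0+0+0 mod 2 = 1
  c[17] = d·G[:,17] = (10111010110110110101111000)·(00000000000010000000000000) mod 2 = 0+0+0+0+0+0+0+0+0+0+0+0+1+0+0+0+0+0+0+0+0+0+0+0+0+0 mod 2 = 1
  c[18] = d·G[:,18] = (10111010110110110101111000)·(00000000000001000000000000) mod 2 = 0+0+0+0+0+0+0+0+0+0+0+0+0+0+0+0+0+0+0+0+0+0+0+0+0+0 mod 2 = 0
  c[19] = d·G[:,19] = (10111010110110110101111000)·(00000000000000100000000000) mod 2 = 0+0+0+0+0+0+0+0+0+0+0+0+0+0+1+0+0+0+0+0+0+0+0+0+0+0 mod 2 = 1
  c[20] = d·G[:,20] = (10111010110110110101111000)·(00000000000000010000000000) mod 2 = 0+0+0+0+0+0+0+0+0+0+0+0+0+0+0+1+0+0+0+0+0+0+0+0+0+0 mod 2 = 1
  c[21] = d·G[:,21] = (10111010110110110101111000)·(00000000000000001000000000) mod 2 = 0+0+0+0+0+0+0+0+0+0+0+0+0+0+0+0+0+0+0+0+0+0+0+0+0+0 mod 2 = 0
  c[22] = d·G[:,22] = (10111010110110110101111000)·(00000000000000000100000000) mod 2 = 0+0+0+0+0+0+0+0+0+0+0+0+0+0+0+0+0+1+0+0+0+0+0+0+0+0 mod 2 = 1
  c[23] = d·G[:,23] = (10111010110110110101111000)·(00000000000000000010000000) mod 2 = 0+0+0+0+0+0+0+0+0+0+0+0+0+0+0+0+0+0+0+0+0+0+0+0+0+0 mod 2 = 0
  c[24] = d·G[:,24] = (10111010110110110101111000)·(00000000000000000001000000) mod 2 = 0+0+0+0+0+0+0+0+0+0+0+0+0+0+0+0+0+0+0+1+0+0+0+0+0+0 mod 2 = 1
  c[25] = d·G[:,25] = (10111010110110110101111000)·(00000000000000000000100000) mod 2 = 0+0+0+0+0+0+0+0+0+0+0+0+0+0+0+0+0+0+0+0+1+0+0+0+0+0 mod 2 = 1
  c[26] = d·G[:,26] = (10111010110110110101111000)·(00000000000000000000010000) mod 2 = 0+0+0+0+0+0+0+0+0+0+0+0+0+0+0+0+0+0+0+0+0+1+0+0+0+0 mod 2 = 1
  c[27] = d·G[:,27] = (10111010110110110101111000)·(00000000000000000000001000) mod 2 = 0+0+0+0+0+0+0+0+0+0+0+0+0+0+0+0+0+0+0+0+0+0+1+0+0+0 mod 2 = 1
  c[28] = d·G[:,28] = (10111010110110110101111000)·(00000000000000000000000100) mod 2 = 0+0+0+0+0+0+0+0+0+0+0+0+0+0+0+0+0+0+0+0+0+0+0+0+0+0 mod 2 = 0
  c[29] = d·G[:,29] = (10111010110110110101111000)·(00000000000000000000000010) mod 2 = 0+0+0+0+0+0+0+0+0+0+0+0+0+0+0+0+0+0+0+0+0+0+0+0+0+0 mod 2 = 0
  c[30] = d·G[:,30] = (10111010110110110101111000)·(00000000000000000000000001) mod 2 = 0+0+0+0+0+0+0+0+0+0+0+0+0+0+0+0+0+0+0+0+0+0+0+0+0+0 mod 2 = 0
Codeword = 0110011010101101110110101111000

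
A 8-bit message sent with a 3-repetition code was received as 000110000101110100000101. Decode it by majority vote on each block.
Split into 3-bit blocks and majority-vote each:
  block 1 = 000: 0 ones, 3 zeros → 0
  block 2 = 110: 2 ones, 1 zeros → 1
  block 3 = 000: 0 ones, 3 zeros → 0
  block 4 = 101: 2 ones, 1 zeros → 1
  block 5 = 110: 2 ones, 1 zeros → 1
  block 6 = 100: 1 ones, 2 zeros → 0
  block 7 = 000: 0 ones, 3 zeros → 0
  block 8 = 101: 2 ones, 1 zeros → 1
Decoded = 01011001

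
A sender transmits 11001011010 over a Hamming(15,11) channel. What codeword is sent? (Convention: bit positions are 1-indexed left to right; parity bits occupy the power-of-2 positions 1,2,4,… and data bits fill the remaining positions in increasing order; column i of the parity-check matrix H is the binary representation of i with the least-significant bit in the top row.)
Codeword c = d · G (mod 2), d = 11001011010:
  c[0] = d·G[:,0] = (11001011010)·(11011010101) mod 2 = 1+1+0+0+1+0+1+0+0+0+0 mod 2 = 0
  c[1] = d·G[:,1] = (11001011010)·(10110110011) mod 2 = 1+0+0+0+0+0+1+0+0+1+0 mod 2 = 1
  c[2] = d·G[:,2] = (11001011010)·(10000000000) mod 2 = 1+0+0+0+0+0+0+0+0+0+0 mod 2 = 1
  c[3] = d·G[:,3] = (11001011010)·(01110001111) mod 2 = 0+1+0+0+0+0+0+1+0+1+0 mod 2 = 1
  c[4] = d·G[:,4] = (11001011010)·(01000000000) mod 2 = 0+1+0+0+0+0+0+0+0+0+0 mod 2 = 1
  c[5] = d·G[:,5] = (11001011010)·(00100000000) mod 2 = 0+0+0+0+0+0+0+0+0+0+0 mod 2 = 0
  c[6] = d·G[:,6] = (11001011010)·(00010000000) mod 2 = 0+0+0+0+0+0+0+0+0+0+0 mod 2 = 0
  c[7] = d·G[:,7] = (11001011010)·(00001111111) mod 2 = 0+0+0+0+1+0+1+1+0+1+0 mod 2 = 0
  c[8] = d·G[:,8] = (11001011010)·(00001000000) mod 2 = 0+0+0+0+1+0+0+0+0+0+0 mod 2 = 1
  c[9] = d·G[:,9] = (11001011010)·(00000100000) mod 2 = 0+0+0+0+0+0+0+0+0+0+0 mod 2 = 0
  c[10] = d·G[:,10] = (11001011010)·(00000010000) mod 2 = 0+0+0+0+0+0+1+0+0+0+0 mod 2 = 1
  c[11] = d·G[:,11] = (11001011010)·(00000001000) mod 2 = 0+0+0+0+0+0+0+1+0+0+0 mod 2 = 1
  c[12] = d·G[:,12] = (11001011010)·(00000000100) mod 2 = 0+0+0+0+0+0+0+0+0+0+0 mod 2 = 0
  c[13] = d·G[:,13] = (11001011010)·(00000000010) mod 2 = 0+0+0+0+0+0+0+0+0+1+0 mod 2 = 1
  c[14] = d·G[:,14] = (11001011010)·(00000000001) mod 2 = 0+0+0+0+0+0+0+0+0+0+0 mod 2 = 0
Codeword = 011110001011010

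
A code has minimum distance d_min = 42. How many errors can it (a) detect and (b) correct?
(a) Detection requires d_min ≥ e+1, so e ≤ d_min − 1 = 41.
(b) Correction requires d_min ≥ 2t+1, so t ≤ ⌊(d_min − 1)/2⌋ = ⌊41/2⌋ = 20.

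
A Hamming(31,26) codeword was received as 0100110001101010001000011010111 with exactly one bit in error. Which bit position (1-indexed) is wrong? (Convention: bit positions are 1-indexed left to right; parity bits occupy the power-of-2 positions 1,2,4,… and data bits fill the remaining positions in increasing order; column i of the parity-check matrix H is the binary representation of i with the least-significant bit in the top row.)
Syndrome s = H · r^T (mod 2), r = 0100110001101010001000011010111:
  s[0] = (1010101010101010101010101010101)·(0100110001101010001000011010111) mod 2 = 0+0+0+0+1+0+0+0+0+0+1+0+1+0+1+0+0+0+1+0+0+0+0+0+1+0+1+0+1+0+1 mod 2 = 1
  s[1] = (0110011001100110011001100110011)·(0100110001101010001000011010111) mod 2 = 0+1+0+0+0+1+0+0+0+1+1+0+0+0+1+0+0+0+1+0+0+0+0+0+0+0+1+0+0+1+1 mod 2 = 1
  s[2] = (0001111000011110000111100001111)·(0100110001101010001000011010111) mod 2 = 0+0+0+0+1+1+0+0+0+0+0+0+1+0+1+0+0+0+0+0+0+0+0+0+0+0+0+0+1+1+1 mod 2 = 1
  s[3] = (0000000111111110000000011111111)·(0100110001101010001000011010111) mod 2 = 0+0+0+0+0+0+0+0+0+1+1+0+1+0+1+0+0+0+0+0+0+0+0+1+1+0+1+0+1+1+1 mod 2 = 0
  s[4] = (0000000000000001111111111111111)·(0100110001101010001000011010111) mod 2 = 0+0+0+0+0+0+0+0+0+0+0+0+0+0+0+0+0+0+1+0+0+0+0+1+1+0+1+0+1+1+1 mod 2 = 1
Syndrome = 11101
Column i of H is the binary representation of i, so the syndrome is the binary index of the flipped bit.
Read s = 11101 with s[0] as LSB: 1·2^0 + 1·2^1 + 1·2^2 + 0·2^3 + 1·2^4 = 23.
Error is at bit position 23.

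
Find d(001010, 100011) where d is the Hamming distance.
XOR = 101001, count of 1s = 3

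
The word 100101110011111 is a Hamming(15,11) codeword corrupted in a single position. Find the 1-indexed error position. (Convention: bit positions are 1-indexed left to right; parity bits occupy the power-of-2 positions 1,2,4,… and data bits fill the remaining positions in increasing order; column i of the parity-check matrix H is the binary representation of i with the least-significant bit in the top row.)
Syndrome s = H · r^T (mod 2), r = 100101110011111:
  s[0] = (101010101010101)·(100101110011111) mod 2 = 1+0+0+0+0+0+1+0+0+0+1+0+1+0+1 mod 2 = 1
  s[1] = (011001100110011)·(100101110011111) mod 2 = 0+0+0+0+0+1+1+0+0+0+1+0+0+1+1 mod 2 = 1
  s[2] = (000111100001111)·(100101110011111) mod 2 = 0+0+0+1+0+1+1+0+0+0+0+1+1+1+1 mod 2 = 1
  s[3] = (000000011111111)·(100101110011111) mod 2 = 0+0+0+0+0+0+0+1+0+0+1+1+1+1+1 mod 2 = 0
Syndrome = 1110
Column i of H is the binary representation of i, so the syndrome is the binary index of the flipped bit.
Read s = 1110 with s[0] as LSB: 1·2^0 + 1·2^1 + 1·2^2 + 0·2^3 = 7.
Error is at bit position 7.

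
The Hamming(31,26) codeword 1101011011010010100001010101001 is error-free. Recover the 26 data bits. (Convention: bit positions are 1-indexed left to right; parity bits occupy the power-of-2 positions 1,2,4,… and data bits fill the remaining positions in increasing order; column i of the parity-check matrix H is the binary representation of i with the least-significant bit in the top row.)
Parity bits occupy power-of-2 positions; data bits are at positions {3,5,6,7,9,10,11,12,13,14,15,17,18,19,20,21,22,23,24,25,26,27,28,29,30,31} (1-indexed).
Extract: c[3]=0 c[5]=0 c[6]=1 c[7]=1 c[9]=1 c[10]=1 c[11]=0 c[12]=1 c[13]=0 c[14]=0 c[15]=1 c[17]=1 c[18]=0 c[19]=0 c[20]=0 c[21]=0 c[22]=1 c[23]=0 c[24]=1 c[25]=0 c[26]=1 c[27]=0 c[28]=1 c[29]=0 c[30]=0 c[31]=1
Data = 00111101001100001010101001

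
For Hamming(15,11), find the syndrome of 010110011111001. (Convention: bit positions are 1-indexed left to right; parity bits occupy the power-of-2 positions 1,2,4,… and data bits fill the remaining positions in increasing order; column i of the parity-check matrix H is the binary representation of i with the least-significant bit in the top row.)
Syndrome s = H · r^T (mod 2), r = 010110011111001:
  s[0] = (101010101010101)·(010110011111001) mod 2 = 0+0+0+0+1+0+0+0+1+0+1+0+0+0+1 mod 2 = 0
  s[1] = (011001100110011)·(010110011111001) mod 2 = 0+1+0+0+0+0+0+0+0+1+1+0+0+0+1 mod 2 = 0
  s[2] = (000111100001111)·(010110011111001) mod 2 = 0+0+0+1+1+0+0+0+0+0+0+1+0+0+1 mod 2 = 0
  s[3] = (000000011111111)·(010110011111001) mod 2 = 0+0+0+0+0+0+0+1+1+1+1+1+0+0+1 mod 2 = 0
Syndrome = 0000
s = 0: no error detected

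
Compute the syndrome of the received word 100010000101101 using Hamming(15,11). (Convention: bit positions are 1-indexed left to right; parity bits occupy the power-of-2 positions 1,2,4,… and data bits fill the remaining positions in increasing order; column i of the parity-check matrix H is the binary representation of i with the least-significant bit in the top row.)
Syndrome s = H · r^T (mod 2), r = 100010000101101:
  s[0] = (101010101010101)·(100010000101101) mod 2 = 1+0+0+0+1+0+0+0+0+0+0+0+1+0+1 mod 2 = 0
  s[1] = (011001100110011)·(100010000101101) mod 2 = 0+0+0+0+0+0+0+0+0+1+0+0+0+0+1 mod 2 = 0
  s[2] = (000111100001111)·(100010000101101) mod 2 = 0+0+0+0+1+0+0+0+0+0+0+1+1+0+1 mod 2 = 0
  s[3] = (000000011111111)·(100010000101101) mod 2 = 0+0+0+0+0+0+0+0+0+1+0+1+1+0+1 mod 2 = 0
Syndrome = 0000
s = 0: no error detected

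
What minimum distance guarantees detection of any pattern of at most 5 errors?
Detecting e errors requires d_min ≥ e + 1 = 5 + 1 = 6.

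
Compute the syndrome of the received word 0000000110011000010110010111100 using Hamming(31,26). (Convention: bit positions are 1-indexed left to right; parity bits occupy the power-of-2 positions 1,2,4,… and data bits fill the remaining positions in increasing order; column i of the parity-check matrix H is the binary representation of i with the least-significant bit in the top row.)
Syndrome s = H · r^T (mod 2), r = 0000000110011000010110010111100:
  s[0] = (1010101010101010101010101010101)·(0000000110011000010110010111100) mod 2 = 0+0+0+0+0+0+0+0+1+0+0+0+1+0+0+0+0+0+0+0+1+0+0+0+0+0+1+0+1+0+0 mod 2 = 1
  s[1] = (0110011001100110011001100110011)·(0000000110011000010110010111100) mod 2 = 0+0+0+0+0+0+0+0+0+0+0+0+0+0+0+0+0+1+0+0+0+0+0+0+0+1+1+0+0+0+0 mod 2 = 1
  s[2] = (0001111000011110000111100001111)·(0000000110011000010110010111100) mod 2 = 0+0+0+0+0+0+0+0+0+0+0+1+1+0+0+0+0+0+0+1+1+0+0+0+0+0+0+1+1+0+0 mod 2 = 0
  s[3] = (0000000111111110000000011111111)·(0000000110011000010110010111100) mod 2 = 0+0+0+0+0+0+0+1+1+0+0+1+1+0+0+0+0+0+0+0+0+0+0+1+0+1+1+1+1+0+0 mod 2 = 1
  s[4] = (0000000000000001111111111111111)·(0000000110011000010110010111100) mod 2 = 0+0+0+0+0+0+0+0+0+0+0+0+0+0+0+0+0+1+0+1+1+0+0+1+0+1+1+1+1+0+0 mod 2 = 0
Syndrome = 11010
Non-zero syndrome: error at position 11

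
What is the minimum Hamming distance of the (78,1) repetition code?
d_min = 78 (the only two codewords are 0…0 and 1…1, differing in all 78 positions).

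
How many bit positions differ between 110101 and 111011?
XOR = 001110, count of 1s = 3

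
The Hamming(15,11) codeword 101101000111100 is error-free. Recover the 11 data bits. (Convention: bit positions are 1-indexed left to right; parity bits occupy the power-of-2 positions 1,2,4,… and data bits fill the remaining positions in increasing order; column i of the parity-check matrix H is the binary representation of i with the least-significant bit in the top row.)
Parity bits occupy power-of-2 positions; data bits are at positions {3,5,6,7,9,10,11,12,13,14,15} (1-indexed).
Extract: c[3]=1 c[5]=0 c[6]=1 c[7]=0 c[9]=0 c[10]=1 c[11]=1 c[12]=1 c[13]=1 c[14]=0 c[15]=0
Data = 10100111100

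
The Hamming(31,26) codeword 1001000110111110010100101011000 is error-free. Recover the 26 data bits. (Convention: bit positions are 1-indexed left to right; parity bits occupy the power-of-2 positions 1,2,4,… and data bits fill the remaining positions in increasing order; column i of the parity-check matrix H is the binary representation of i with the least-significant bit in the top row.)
Parity bits occupy power-of-2 positions; data bits are at positions {3,5,6,7,9,10,11,12,13,14,15,17,18,19,20,21,22,23,24,25,26,27,28,29,30,31} (1-indexed).
Extract: c[3]=0 c[5]=0 c[6]=0 c[7]=0 c[9]=1 c[10]=0 c[11]=1 c[12]=1 c[13]=1 c[14]=1 c[15]=1 c[17]=0 c[18]=1 c[19]=0 c[20]=1 c[21]=0 c[22]=0 c[23]=1 c[24]=0 c[25]=1 c[26]=0 c[27]=1 c[28]=1 c[29]=0 c[30]=0 c[31]=0
Data = 00001011111010100101011000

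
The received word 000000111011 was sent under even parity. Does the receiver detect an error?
Sum of received bits: 0+0+0+0+0+0+1+1+1+0+1+1 = 5; 5 mod 2 = 1. Result is 1 ≠ 0 → error detected.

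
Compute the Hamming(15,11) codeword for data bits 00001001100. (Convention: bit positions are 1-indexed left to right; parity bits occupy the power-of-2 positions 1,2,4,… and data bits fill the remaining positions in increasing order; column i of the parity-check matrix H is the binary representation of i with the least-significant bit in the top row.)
Codeword c = d · G (mod 2), d = 00001001100:
  c[0] = d·G[:,0] = (00001001100)·(11011010101) mod 2 = 0+0+0+0+1+0+0+0+1+0+0 mod 2 = 0
  c[1] = d·G[:,1] = (00001001100)·(10110110011) mod 2 = 0+0+0+0+0+0+0+0+0+0+0 mod 2 = 0
  c[2] = d·G[:,2] = (00001001100)·(10000000000) mod 2 = 0+0+0+0+0+0+0+0+0+0+0 mod 2 = 0
  c[3] = d·G[:,3] = (00001001100)·(01110001111) mod 2 = 0+0+0+0+0+0+0+1+1+0+0 mod 2 = 0
  c[4] = d·G[:,4] = (00001001100)·(01000000000) mod 2 = 0+0+0+0+0+0+0+0+0+0+0 mod 2 = 0
  c[5] = d·G[:,5] = (00001001100)·(00100000000) mod 2 = 0+0+0+0+0+0+0+0+0+0+0 mod 2 = 0
  c[6] = d·G[:,6] = (00001001100)·(00010000000) mod 2 = 0+0+0+0+0+0+0+0+0+0+0 mod 2 = 0
  c[7] = d·G[:,7] = (00001001100)·(00001111111) mod 2 = 0+0+0+0+1+0+0+1+1+0+0 mod 2 = 1
  c[8] = d·G[:,8] = (00001001100)·(00001000000) mod 2 = 0+0+0+0+1+0+0+0+0+0+0 mod 2 = 1
  c[9] = d·G[:,9] = (00001001100)·(00000100000) mod 2 = 0+0+0+0+0+0+0+0+0+0+0 mod 2 = 0
  c[10] = d·G[:,10] = (00001001100)·(00000010000) mod 2 = 0+0+0+0+0+0+0+0+0+0+0 mod 2 = 0
  c[11] = d·G[:,11] = (00001001100)·(00000001000) mod 2 = 0+0+0+0+0+0+0+1+0+0+0 mod 2 = 1
  c[12] = d·G[:,12] = (00001001100)·(00000000100) mod 2 = 0+0+0+0+0+0+0+0+1+0+0 mod 2 = 1
  c[13] = d·G[:,13] = (00001001100)·(00000000010) mod 2 = 0+0+0+0+0+0+0+0+0+0+0 mod 2 = 0
  c[14] = d·G[:,14] = (00001001100)·(00000000001) mod 2 = 0+0+0+0+0+0+0+0+0+0+0 mod 2 = 0
Codeword = 000000011001100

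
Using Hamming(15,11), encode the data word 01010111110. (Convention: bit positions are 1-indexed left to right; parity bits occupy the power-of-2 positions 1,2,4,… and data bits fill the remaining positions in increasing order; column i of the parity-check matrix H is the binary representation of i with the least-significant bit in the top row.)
Codeword c = d · G (mod 2), d = 01010111110:
  c[0] = d·G[:,0] = (01010111110)·(11011010101) mod 2 = 0+1+0+1+0+0+1+0+1+0+0 mod 2 = 0
  c[1] = d·G[:,1] = (01010111110)·(10110110011) mod 2 = 0+0+0+1+0+1+1+0+0+1+0 mod 2 = 0
  c[2] = d·G[:,2] = (01010111110)·(10000000000) mod 2 = 0+0+0+0+0+0+0+0+0+0+0 mod 2 = 0
  c[3] = d·G[:,3] = (01010111110)·(01110001111) mod 2 = 0+1+0+1+0+0+0+1+1+1+0 mod 2 = 1
  c[4] = d·G[:,4] = (01010111110)·(01000000000) mod 2 = 0+1+0+0+0+0+0+0+0+0+0 mod 2 = 1
  c[5] = d·G[:,5] = (01010111110)·(00100000000) mod 2 = 0+0+0+0+0+0+0+0+0+0+0 mod 2 = 0
  c[6] = d·G[:,6] = (01010111110)·(00010000000) mod 2 = 0+0+0+1+0+0+0+0+0+0+0 mod 2 = 1
  c[7] = d·G[:,7] = (01010111110)·(00001111111) mod 2 = 0+0+0+0+0+1+1+1+1+1+0 mod 2 = 1
  c[8] = d·G[:,8] = (01010111110)·(00001000000) mod 2 = 0+0+0+0+0+0+0+0+0+0+0 mod 2 = 0
  c[9] = d·G[:,9] = (01010111110)·(00000100000) mod 2 = 0+0+0+0+0+1+0+0+0+0+0 mod 2 = 1
  c[10] = d·G[:,10] = (01010111110)·(00000010000) mod 2 = 0+0+0+0+0+0+1+0+0+0+0 mod 2 = 1
  c[11] = d·G[:,11] = (01010111110)·(00000001000) mod 2 = 0+0+0+0+0+0+0+1+0+0+0 mod 2 = 1
  c[12] = d·G[:,12] = (01010111110)·(00000000100) mod 2 = 0+0+0+0+0+0+0+0+1+0+0 mod 2 = 1
  c[13] = d·G[:,13] = (01010111110)·(00000000010) mod 2 = 0+0+0+0+0+0+0+0+0+1+0 mod 2 = 1
  c[14] = d·G[:,14] = (01010111110)·(00000000001) mod 2 = 0+0+0+0+0+0+0+0+0+0+0 mod 2 = 0
Codeword = 000110110111110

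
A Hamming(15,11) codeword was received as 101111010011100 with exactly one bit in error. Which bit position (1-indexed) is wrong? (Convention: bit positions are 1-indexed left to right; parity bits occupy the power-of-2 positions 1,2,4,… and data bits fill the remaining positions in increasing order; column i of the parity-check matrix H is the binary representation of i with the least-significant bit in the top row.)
Syndrome s = H · r^T (mod 2), r = 101111010011100:
  s[0] = (101010101010101)·(101111010011100) mod 2 = 1+0+1+0+1+0+0+0+0+0+1+0+1+0+0 mod 2 = 1
  s[1] = (011001100110011)·(101111010011100) mod 2 = 0+0+1+0+0+1+0+0+0+0+1+0+0+0+0 mod 2 = 1
  s[2] = (000111100001111)·(101111010011100) mod 2 = 0+0+0+1+1+1+0+0+0+0+0+1+1+0+0 mod 2 = 1
  s[3] = (000000011111111)·(101111010011100) mod 2 = 0+0+0+0+0+0+0+1+0+0+1+1+1+0+0 mod 2 = 0
Syndrome = 1110
Column i of H is the binary representation of i, so the syndrome is the binary index of the flipped bit.
Read s = 1110 with s[0] as LSB: 1·2^0 + 1·2^1 + 1·2^2 + 0·2^3 = 7.
Error is at bit position 7.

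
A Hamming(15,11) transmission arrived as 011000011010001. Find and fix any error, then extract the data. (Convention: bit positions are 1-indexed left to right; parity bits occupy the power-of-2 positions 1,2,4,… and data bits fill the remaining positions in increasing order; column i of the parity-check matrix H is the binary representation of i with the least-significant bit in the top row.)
Syndrome s = H · r^T (mod 2), r = 011000011010001:
  s[0] = (101010101010101)·(011000011010001) mod 2 = 0+0+1+0+0+0+0+0+1+0+1+0+0+0+1 mod 2 = 0
  s[1] = (011001100110011)·(011000011010001) mod 2 = 0+1+1+0+0+0+0+0+0+0+1+0+0+0+1 mod 2 = 0
  s[2] = (000111100001111)·(011000011010001) mod 2 = 0+0+0+0+0+0+0+0+0+0+0+0+0+0+1 mod 2 = 1
  s[3] = (000000011111111)·(011000011010001) mod 2 = 0+0+0+0+0+0+0+1+1+0+1+0+0+0+1 mod 2 = 0
Syndrome = 0010
Column 4 of H equals this syndrome → error at bit 4 (1-indexed).
Flip bit 4: 011000011010001 → 011100011010001
Extract data bits at positions {3,5,6,7,9,10,11,12,13,14,15}: 10001010001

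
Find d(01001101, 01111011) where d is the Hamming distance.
XOR = 00110110, count of 1s = 4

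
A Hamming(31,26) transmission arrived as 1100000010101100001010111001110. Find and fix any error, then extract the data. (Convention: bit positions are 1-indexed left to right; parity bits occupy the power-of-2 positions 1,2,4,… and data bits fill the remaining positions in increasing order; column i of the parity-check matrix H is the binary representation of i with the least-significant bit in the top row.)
Syndrome s = H · r^T (mod 2), r = 1100000010101100001010111001110:
  s[0] = (1010101010101010101010101010101)·(1100000010101100001010111001110) mod 2 = 1+0+0+0+0+0+0+0+1+0+1+0+1+0+0+0+0+0+1+0+1+0+1+0+1+0+0+0+1+0+0 mod 2 = 1
  s[1] = (0110011001100110011001100110011)·(1100000010101100001010111001110) mod 2 = 0+1+0+0+0+0+0+0+0+0+1+0+0+1+0+0+0+0+1+0+0+0+1+0+0+0+0+0+0+1+0 mod 2 = 0
  s[2] = (0001111000011110000111100001111)·(1100000010101100001010111001110) mod 2 = 0+0+0+0+0+0+0+0+0+0+0+0+1+1+0+0+0+0+0+0+1+0+1+0+0+0+0+1+1+1+0 mod 2 = 1
  s[3] = (0000000111111110000000011111111)·(1100000010101100001010111001110) mod 2 = 0+0+0+0+0+0+0+0+1+0+1+0+1+1+0+0+0+0+0+0+0+0+0+1+1+0+0+1+1+1+0 mod 2 = 1
  s[4] = (0000000000000001111111111111111)·(1100000010101100001010111001110) mod 2 = 0+0+0+0+0+0+0+0+0+0+0+0+0+0+0+0+0+0+1+0+1+0+1+1+1+0+0+1+1+1+0 mod 2 = 0
Syndrome = 10110
Column 13 of H equals this syndrome → error at bit 13 (1-indexed).
Flip bit 13: 1100000010101100001010111001110 → 1100000010100100001010111001110
Extract data bits at positions {3,5,6,7,9,10,11,12,13,14,15,17,18,19,20,21,22,23,24,25,26,27,28,29,30,31}: 00001010010001010111001110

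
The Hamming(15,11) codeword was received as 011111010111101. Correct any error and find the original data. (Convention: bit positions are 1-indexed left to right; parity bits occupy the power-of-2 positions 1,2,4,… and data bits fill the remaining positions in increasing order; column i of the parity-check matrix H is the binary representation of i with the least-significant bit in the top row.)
Syndrome s = H · r^T (mod 2), r = 011111010111101:
  s[0] = (101010101010101)·(011111010111101) mod 2 = 0+0+1+0+1+0+0+0+0+0+1+0+1+0+1 mod 2 = 1
  s[1] = (011001100110011)·(011111010111101) mod 2 = 0+1+1+0+0+1+0+0+0+1+1+0+0+0+1 mod 2 = 0
  s[2] = (000111100001111)·(011111010111101) mod 2 = 0+0+0+1+1+1+0+0+0+0+0+1+1+0+1 mod 2 = 0
  s[3] = (000000011111111)·(011111010111101) mod 2 = 0+0+0+0+0+0+0+1+0+1+1+1+1+0+1 mod 2 = 0
Syndrome = 1000
Column 1 of H equals this syndrome → error at bit 1 (1-indexed).
Flip bit 1: 011111010111101 → 111111010111101
Extract data bits at positions {3,5,6,7,9,10,11,12,13,14,15}: 11100111101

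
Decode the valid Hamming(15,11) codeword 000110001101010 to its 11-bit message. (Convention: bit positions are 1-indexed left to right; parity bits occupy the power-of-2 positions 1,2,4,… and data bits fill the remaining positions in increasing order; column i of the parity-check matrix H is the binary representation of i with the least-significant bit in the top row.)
Parity bits occupy power-of-2 positions; data bits are at positions {3,5,6,7,9,10,11,12,13,14,15} (1-indexed).
Extract: c[3]=0 c[5]=1 c[6]=0 c[7]=0 c[9]=1 c[10]=1 c[11]=0 c[12]=1 c[13]=0 c[14]=1 c[15]=0
Data = 01001101010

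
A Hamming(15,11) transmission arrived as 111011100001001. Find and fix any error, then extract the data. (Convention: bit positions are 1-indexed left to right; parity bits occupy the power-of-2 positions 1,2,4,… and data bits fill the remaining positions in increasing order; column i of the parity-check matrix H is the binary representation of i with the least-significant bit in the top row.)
Syndrome s = H · r^T (mod 2), r = 111011100001001:
  s[0] = (101010101010101)·(111011100001001) mod 2 = 1+0+1+0+1+0+1+0+0+0+0+0+0+0+1 mod 2 = 1
  s[1] = (011001100110011)·(111011100001001) mod 2 = 0+1+1+0+0+1+1+0+0+0+0+0+0+0+1 mod 2 = 1
  s[2] = (000111100001111)·(111011100001001) mod 2 = 0+0+0+0+1+1+1+0+0+0+0+1+0+0+1 mod 2 = 1
  s[3] = (000000011111111)·(111011100001001) mod 2 = 0+0+0+0+0+0+0+0+0+0+0+1+0+0+1 mod 2 = 0
Syndrome = 1110
Column 7 of H equals this syndrome → error at bit 7 (1-indexed).
Flip bit 7: 111011100001001 → 111011000001001
Extract data bits at positions {3,5,6,7,9,10,11,12,13,14,15}: 11100001001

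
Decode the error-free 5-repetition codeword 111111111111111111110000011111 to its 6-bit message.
Split into 5-bit blocks: 11111 11111 11111 11111 00000 11111
Data = 111101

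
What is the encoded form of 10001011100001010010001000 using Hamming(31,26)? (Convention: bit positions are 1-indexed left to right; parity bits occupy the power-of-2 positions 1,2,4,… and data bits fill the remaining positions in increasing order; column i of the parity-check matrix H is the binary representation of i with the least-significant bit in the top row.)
Codeword c = d · G (mod 2), d = 10001011100001010010001000:
  c[0] = d·G[:,0] = (10001011100001010010001000)·(11011010101101010101010101) mod 2 = 1+0+0+0+1+0+1+0+1+0+0+0+0+1+0+1+0+0+0+0+0+0+0+0+0+0 mod 2 = 0
  c[1] = d·G[:,1] = (10001011100001010010001000)·(10110110011011001100110011) mod 2 = 1+0+0+0+0+0+1+0+0+0+0+0+0+1+0+0+0+0+0+0+0+0+0+0+0+0 mod 2 = 1
  c[2] = d·G[:,2] = (10001011100001010010001000)·(10000000000000000000000000) mod 2 = 1+0+0+0+0+0+0+0+0+0+0+0+0+0+0+0+0+0+0+0+0+0+0+0+0+0 mod 2 = 1
  c[3] = d·G[:,3] = (10001011100001010010001000)·(01110001111000111100001111) mod 2 = 0+0+0+0+0+0+0+1+1+0+0+0+0+0+0+1+0+0+0+0+0+0+1+0+0+0 mod 2 = 0
  c[4] = d·G[:,4] = (10001011100001010010001000)·(01000000000000000000000000) mod 2 = 0+0+0+0+0+0+0+0+0+0+0+0+0+0+0+0+0+0+0+0+0+0+0+0+0+0 mod 2 = 0
  c[5] = d·G[:,5] = (10001011100001010010001000)·(00100000000000000000000000) mod 2 = 0+0+0+0+0+0+0+0+0+0+0+0+0+0+0+0+0+0+0+0+0+0+0+0+0+0 mod 2 = 0
  c[6] = d·G[:,6] = (10001011100001010010001000)·(00010000000000000000000000) mod 2 = 0+0+0+0+0+0+0+0+0+0+0+0+0+0+0+0+0+0+0+0+0+0+0+0+0+0 mod 2 = 0
  c[7] = d·G[:,7] = (10001011100001010010001000)·(00001111111000000011111111) mod 2 = 0+0+0+0+1+0+1+1+1+0+0+0+0+0+0+0+0+0+1+0+0+0+1+0+0+0 mod 2 = 0
  c[8] = d·G[:,8] = (10001011100001010010001000)·(00001000000000000000000000) mod 2 = 0+0+0+0+1+0+0+0+0+0+0+0+0+0+0+0+0+0+0+0+0+0+0+0+0+0 mod 2 = 1
  c[9] = d·G[:,9] = (10001011100001010010001000)·(00000100000000000000000000) mod 2 = 0+0+0+0+0+0+0+0+0+0+0+0+0+0+0+0+0+0+0+0+0+0+0+0+0+0 mod 2 = 0
  c[10] = d·G[:,10] = (10001011100001010010001000)·(00000010000000000000000000) mod 2 = 0+0+0+0+0+0+1+0+0+0+0+0+0+0+0+0+0+0+0+0+0+0+0+0+0+0 mod 2 = 1
  c[11] = d·G[:,11] = (10001011100001010010001000)·(00000001000000000000000000) mod 2 = 0+0+0+0+0+0+0+1+0+0+0+0+0+0+0+0+0+0+0+0+0+0+0+0+0+0 mod 2 = 1
  c[12] = d·G[:,12] = (10001011100001010010001000)·(00000000100000000000000000) mod 2 = 0+0+0+0+0+0+0+0+1+0+0+0+0+0+0+0+0+0+0+0+0+0+0+0+0+0 mod 2 = 1
  c[13] = d·G[:,13] = (10001011100001010010001000)·(00000000010000000000000000) mod 2 = 0+0+0+0+0+0+0+0+0+0+0+0+0+0+0+0+0+0+0+0+0+0+0+0+0+0 mod 2 = 0
  c[14] = d·G[:,14] = (10001011100001010010001000)·(00000000001000000000000000) mod 2 = 0+0+0+0+0+0+0+0+0+0+0+0+0+0+0+0+0+0+0+0+0+0+0+0+0+0 mod 2 = 0
  c[15] = d·G[:,15] = (10001011100001010010001000)·(00000000000111111111111111) mod 2 = 0+0+0+0+0+0+0+0+0+0+0+0+0+1+0+1+0+0+1+0+0+0+1+0+0+0 mod 2 = 0
  c[16] = d·G[:,16] = (10001011100001010010001000)·(00000000000100000000000000) mod 2 = 0+0+0+0+0+0+0+0+0+0+0+0+0+0+0+0+0+0+0+0+0+0+0+0+0+0 mod 2 = 0
  c[17] = d·G[:,17] = (10001011100001010010001000)·(00000000000010000000000000) mod 2 = 0+0+0+0+0+0+0+0+0+0+0+0+0+0+0+0+0+0+0+0+0+0+0+0+0+0 mod 2 = 0
  c[18] = d·G[:,18] = (10001011100001010010001000)·(00000000000001000000000000) mod 2 = 0+0+0+0+0+0+0+0+0+0+0+0+0+1+0+0+0+0+0+0+0+0+0+0+0+0 mod 2 = 1
  c[19] = d·G[:,19] = (10001011100001010010001000)·(00000000000000100000000000) mod 2 = 0+0+0+0+0+0+0+0+0+0+0+0+0+0+0+0+0+0+0+0+0+0+0+0+0+0 mod 2 = 0
  c[20] = d·G[:,20] = (10001011100001010010001000)·(00000000000000010000000000) mod 2 = 0+0+0+0+0+0+0+0+0+0+0+0+0+0+0+1+0+0+0+0+0+0+0+0+0+0 mod 2 = 1
  c[21] = d·G[:,21] = (10001011100001010010001000)·(00000000000000001000000000) mod 2 = 0+0+0+0+0+0+0+0+0+0+0+0+0+0+0+0+0+0+0+0+0+0+0+0+0+0 mod 2 = 0
  c[22] = d·G[:,22] = (10001011100001010010001000)·(00000000000000000100000000) mod 2 = 0+0+0+0+0+0+0+0+0+0+0+0+0+0+0+0+0+0+0+0+0+0+0+0+0+0 mod 2 = 0
  c[23] = d·G[:,23] = (10001011100001010010001000)·(00000000000000000010000000) mod 2 = 0+0+0+0+0+0+0+0+0+0+0+0+0+0+0+0+0+0+1+0+0+0+0+0+0+0 mod 2 = 1
  c[24] = d·G[:,24] = (10001011100001010010001000)·(00000000000000000001000000) mod 2 = 0+0+0+0+0+0+0+0+0+0+0+0+0+0+0+0+0+0+0+0+0+0+0+0+0+0 mod 2 = 0
  c[25] = d·G[:,25] = (10001011100001010010001000)·(00000000000000000000100000) mod 2 = 0+0+0+0+0+0+0+0+0+0+0+0+0+0+0+0+0+0+0+0+0+0+0+0+0+0 mod 2 = 0
  c[26] = d·G[:,26] = (10001011100001010010001000)·(00000000000000000000010000) mod 2 = 0+0+0+0+0+0+0+0+0+0+0+0+0+0+0+0+0+0+0+0+0+0+0+0+0+0 mod 2 = 0
  c[27] = d·G[:,27] = (10001011100001010010001000)·(00000000000000000000001000) mod 2 = 0+0+0+0+0+0+0+0+0+0+0+0+0+0+0+0+0+0+0+0+0+0+1+0+0+0 mod 2 = 1
  c[28] = d·G[:,28] = (10001011100001010010001000)·(00000000000000000000000100) mod 2 = 0+0+0+0+0+0+0+0+0+0+0+0+0+0+0+0+0+0+0+0+0+0+0+0+0+0 mod 2 = 0
  c[29] = d·G[:,29] = (10001011100001010010001000)·(00000000000000000000000010) mod 2 = 0+0+0+0+0+0+0+0+0+0+0+0+0+0+0+0+0+0+0+0+0+0+0+0+0+0 mod 2 = 0
  c[30] = d·G[:,30] = (10001011100001010010001000)·(00000000000000000000000001) mod 2 = 0+0+0+0+0+0+0+0+0+0+0+0+0+0+0+0+0+0+0+0+0+0+0+0+0+0 mod 2 = 0
Codeword = 0110000010111000001010010001000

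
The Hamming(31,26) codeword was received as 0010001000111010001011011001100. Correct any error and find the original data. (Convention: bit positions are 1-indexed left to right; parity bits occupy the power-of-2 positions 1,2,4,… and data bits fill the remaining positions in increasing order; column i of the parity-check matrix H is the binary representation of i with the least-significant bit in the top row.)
Syndrome s = H · r^T (mod 2), r = 0010001000111010001011011001100:
  s[0] = (1010101010101010101010101010101)·(0010001000111010001011011001100) mod 2 = 0+0+1+0+0+0+1+0+0+0+1+0+1+0+1+0+0+0+1+0+1+0+0+0+1+0+0+0+1+0+0 mod 2 = 1
  s[1] = (0110011001100110011001100110011)·(0010001000111010001011011001100) mod 2 = 0+0+1+0+0+0+1+0+0+0+1+0+0+0+1+0+0+0+1+0+0+1+0+0+0+0+0+0+0+0+0 mod 2 = 0
  s[2] = (0001111000011110000111100001111)·(0010001000111010001011011001100) mod 2 = 0+0+0+0+0+0+1+0+0+0+0+1+1+0+1+0+0+0+0+0+1+1+0+0+0+0+0+1+1+0+0 mod 2 = 0
  s[3] = (0000000111111110000000011111111)·(0010001000111010001011011001100) mod 2 = 0+0+0+0+0+0+0+0+0+0+1+1+1+0+1+0+0+0+0+0+0+0+0+1+1+0+0+1+1+0+0 mod 2 = 0
  s[4] = (0000000000000001111111111111111)·(0010001000111010001011011001100) mod 2 = 0+0+0+0+0+0+0+0+0+0+0+0+0+0+0+0+0+0+1+0+1+1+0+1+1+0+0+1+1+0+0 mod 2 = 1
Syndrome = 10001
Column 17 of H equals this syndrome → error at bit 17 (1-indexed).
Flip bit 17: 0010001000111010001011011001100 → 0010001000111010101011011001100
Extract data bits at positions {3,5,6,7,9,10,11,12,13,14,15,17,18,19,20,21,22,23,24,25,26,27,28,29,30,31}: 10010011101101011011001100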